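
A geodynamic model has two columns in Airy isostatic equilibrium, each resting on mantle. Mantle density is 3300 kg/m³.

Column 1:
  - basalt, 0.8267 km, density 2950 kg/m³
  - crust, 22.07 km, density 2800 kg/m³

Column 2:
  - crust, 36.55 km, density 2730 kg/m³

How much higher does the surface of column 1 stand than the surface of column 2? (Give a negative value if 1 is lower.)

For any compensation level in the mantle, the mantle terms cancel and isostasy reduces to e = (Σt_1 − Σt_2) − (Σ(ρt)_1 − Σ(ρt)_2) / ρ_m.
Σt_1 = 22.8967 km; Σt_2 = 36.55 km; Σ(ρt)_1 = 64234.765; Σ(ρt)_2 = 99781.5 (in km·kg/m³).
e = (22.8967 − 36.55) − (64234.765 − 99781.5) / 3300 = −2.88 km.

−2.88 km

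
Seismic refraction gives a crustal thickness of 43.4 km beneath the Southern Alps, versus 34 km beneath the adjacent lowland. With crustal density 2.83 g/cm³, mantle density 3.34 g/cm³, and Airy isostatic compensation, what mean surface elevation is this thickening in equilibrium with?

Excess crust Δ = 43.4 km − 34 km = 9.4 km, split between elevation h and root r with h + r = Δ.
Airy balance ρ_c h = (ρ_m − ρ_c) r gives r = h ρ_c/(ρ_m − ρ_c), so h (1 + ρ_c/(ρ_m − ρ_c)) = Δ, i.e. h = Δ (ρ_m − ρ_c)/ρ_m.
h = 9.4 km × 0.51/3.34 = 1.44 km.

1.44 km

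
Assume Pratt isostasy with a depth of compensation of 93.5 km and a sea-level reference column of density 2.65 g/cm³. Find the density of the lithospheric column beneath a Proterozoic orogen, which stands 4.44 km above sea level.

Pratt balance: ρ_ref D = ρ (D + h).
ρ = ρ_ref D/(D + h) = 2.65 × 93.5 km/(93.5 km + 4.44 km) = 2.53 g/cm³.

2.53 g/cm³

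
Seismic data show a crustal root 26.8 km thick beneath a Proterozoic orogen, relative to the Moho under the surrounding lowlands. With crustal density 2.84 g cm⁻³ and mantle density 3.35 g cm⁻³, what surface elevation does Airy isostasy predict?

4.81 km

Balancing pressure at the compensation depth: ρ_c h = (ρ_m − ρ_c) r.
h = r (ρ_m − ρ_c) / ρ_c = 26.8 km × (3.35 − 2.84) / 2.84 = 4.81 km.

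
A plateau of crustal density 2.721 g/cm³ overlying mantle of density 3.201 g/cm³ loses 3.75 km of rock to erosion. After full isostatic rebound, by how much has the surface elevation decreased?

Rebound u = e ρ_c/ρ_m = 3.75 km × 2.721/3.201 = 3.188 km.
Net surface drop = e − u = 3.75 km − 3.188 km = e (ρ_m − ρ_c)/ρ_m = 0.562 km.

0.562 km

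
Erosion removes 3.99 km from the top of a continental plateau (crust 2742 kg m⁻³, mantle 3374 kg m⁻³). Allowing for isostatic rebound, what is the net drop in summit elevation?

0.747 km

Rebound u = e ρ_c/ρ_m = 3.99 km × 2742/3374 = 3.243 km.
Net surface drop = e − u = 3.99 km − 3.243 km = e (ρ_m − ρ_c)/ρ_m = 0.747 km.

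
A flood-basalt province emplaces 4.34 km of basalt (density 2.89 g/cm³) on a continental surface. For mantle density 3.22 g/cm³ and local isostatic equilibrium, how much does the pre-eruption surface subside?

3.9 km

Subaerial loading: s = t ρ_load / ρ_m.
s = 4.34 km × 2.89/3.22 = 3.9 km.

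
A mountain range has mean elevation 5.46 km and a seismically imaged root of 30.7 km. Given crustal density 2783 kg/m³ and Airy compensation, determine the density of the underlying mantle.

3280 kg/m³

Airy balance: ρ_c h = (ρ_m − ρ_c) r → ρ_m = ρ_c (1 + h/r).
ρ_m = 2783 × (1 + 5.46 km/30.7 km) = 3280 kg/m³.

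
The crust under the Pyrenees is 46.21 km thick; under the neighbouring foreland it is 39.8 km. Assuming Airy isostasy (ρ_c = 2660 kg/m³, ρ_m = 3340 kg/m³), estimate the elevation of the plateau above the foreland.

1.31 km

Excess crust Δ = 46.21 km − 39.8 km = 6.41 km, split between elevation h and root r with h + r = Δ.
Airy balance ρ_c h = (ρ_m − ρ_c) r gives r = h ρ_c/(ρ_m − ρ_c), so h (1 + ρ_c/(ρ_m − ρ_c)) = Δ, i.e. h = Δ (ρ_m − ρ_c)/ρ_m.
h = 6.41 km × 680/3340 = 1.31 km.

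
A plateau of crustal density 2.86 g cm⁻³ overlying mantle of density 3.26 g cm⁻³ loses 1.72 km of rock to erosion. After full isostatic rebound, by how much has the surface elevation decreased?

Rebound u = e ρ_c/ρ_m = 1.72 km × 2.86/3.26 = 1.509 km.
Net surface drop = e − u = 1.72 km − 1.509 km = e (ρ_m − ρ_c)/ρ_m = 0.211 km.

0.211 km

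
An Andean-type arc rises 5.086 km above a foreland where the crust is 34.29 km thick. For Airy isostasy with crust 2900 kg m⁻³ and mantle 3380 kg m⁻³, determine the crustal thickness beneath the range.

70.1 km

Root depth r = h ρ_c / (ρ_m − ρ_c) = 5.086 km × 2900 / 480 = 30.73 km.
Total thickness = T + h + r = 34.29 km + 5.086 km + 30.73 km = 70.1 km.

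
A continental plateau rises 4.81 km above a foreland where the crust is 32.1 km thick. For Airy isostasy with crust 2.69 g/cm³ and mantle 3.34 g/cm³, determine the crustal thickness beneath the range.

56.8 km

Root depth r = h ρ_c / (ρ_m − ρ_c) = 4.81 km × 2.69 / 0.65 = 19.91 km.
Total thickness = T + h + r = 32.1 km + 4.81 km + 19.91 km = 56.8 km.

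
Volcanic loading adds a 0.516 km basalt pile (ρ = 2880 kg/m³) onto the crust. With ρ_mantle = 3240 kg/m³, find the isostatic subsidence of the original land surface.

Subaerial loading: s = t ρ_load / ρ_m.
s = 0.516 km × 2880/3240 = 0.459 km.

0.459 km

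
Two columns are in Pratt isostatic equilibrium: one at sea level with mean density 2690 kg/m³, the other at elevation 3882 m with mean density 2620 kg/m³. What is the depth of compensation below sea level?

ρ_ref D = ρ (D + h) → D (ρ_ref − ρ) = ρ h.
D = ρ h/(ρ_ref − ρ) = 2620 × 3882 m/(2690 − 2620) = 145000 m.

145000 m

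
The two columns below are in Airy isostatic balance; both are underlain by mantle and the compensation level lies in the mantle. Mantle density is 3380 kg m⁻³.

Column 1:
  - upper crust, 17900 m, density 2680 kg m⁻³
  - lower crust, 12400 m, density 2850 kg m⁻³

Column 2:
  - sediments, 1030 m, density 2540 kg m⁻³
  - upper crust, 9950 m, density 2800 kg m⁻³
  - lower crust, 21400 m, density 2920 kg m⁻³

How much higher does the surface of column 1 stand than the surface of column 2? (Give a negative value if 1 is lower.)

For any compensation level in the mantle, the mantle terms cancel and isostasy reduces to e = (Σt_1 − Σt_2) − (Σ(ρt)_1 − Σ(ρt)_2) / ρ_m.
Σt_1 = 30300 m; Σt_2 = 32380 m; Σ(ρt)_1 = 83312000; Σ(ρt)_2 = 92964200 (in m·kg m⁻³).
e = (30300 − 32380) − (83312000 − 92964200) / 3380 = 776 m.

776 m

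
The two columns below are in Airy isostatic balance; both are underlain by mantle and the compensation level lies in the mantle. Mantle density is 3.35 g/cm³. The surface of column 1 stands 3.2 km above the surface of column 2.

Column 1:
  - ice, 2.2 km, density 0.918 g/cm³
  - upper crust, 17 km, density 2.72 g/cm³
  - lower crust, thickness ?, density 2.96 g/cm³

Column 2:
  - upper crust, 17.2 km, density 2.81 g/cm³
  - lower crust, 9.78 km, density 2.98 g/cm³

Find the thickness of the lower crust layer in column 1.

Take the compensation level at the base of the deeper column (depth z_c below the surface of column 1) and equate Σ ρ_i t_i down to z_c; mantle fills any gap and the z_c terms cancel.
Column 1: 2.2×0.918 + 17×2.72 + x×2.96 + (z_c − 19.2 − x)×3.35
Column 2: 3.2×0 + 17.2×2.81 + 9.78×2.98 + (z_c − 3.2 − 26.98)×3.35
The z_c×3.35 term appears on both sides and cancels. Collect the known terms of each column as K = Σ(ρt)_known − 3.35 × (depth of known layers): K_1 = 48.2596 − 3.35×19.2 = −16.0604; K_2 = 77.4764 − 3.35×(3.2 + 26.98) = −23.6266.
Balance: K_1 − x×(3.35 − 2.96) = K_2, so x = (K_1 − K_2)/(3.35 − 2.96) = 7.5662/0.39 = 19.4 km.

19.4 km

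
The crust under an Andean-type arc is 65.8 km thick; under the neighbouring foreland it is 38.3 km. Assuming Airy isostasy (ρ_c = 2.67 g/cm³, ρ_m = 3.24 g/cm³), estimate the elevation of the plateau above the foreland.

4.84 km

Excess crust Δ = 65.8 km − 38.3 km = 27.5 km, split between elevation h and root r with h + r = Δ.
Airy balance ρ_c h = (ρ_m − ρ_c) r gives r = h ρ_c/(ρ_m − ρ_c), so h (1 + ρ_c/(ρ_m − ρ_c)) = Δ, i.e. h = Δ (ρ_m − ρ_c)/ρ_m.
h = 27.5 km × 0.57/3.24 = 4.84 km.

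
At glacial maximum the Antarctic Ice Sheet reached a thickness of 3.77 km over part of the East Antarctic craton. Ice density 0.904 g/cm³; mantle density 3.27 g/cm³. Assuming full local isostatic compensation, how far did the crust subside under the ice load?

1.04 km

Equating mass per unit area of the two columns: the ice load ρ_ice t is balanced by mantle displaced below, ρ_m s.
s = t ρ_ice / ρ_m = 3.77 km × 0.904/3.27 = 1.04 km.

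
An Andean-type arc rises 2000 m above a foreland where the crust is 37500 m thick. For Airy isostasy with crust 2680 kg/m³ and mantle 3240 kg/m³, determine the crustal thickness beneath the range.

49100 m

Root depth r = h ρ_c / (ρ_m − ρ_c) = 2000 m × 2680 / 560 = 9571 m.
Total thickness = T + h + r = 37500 m + 2000 m + 9571 m = 49100 m.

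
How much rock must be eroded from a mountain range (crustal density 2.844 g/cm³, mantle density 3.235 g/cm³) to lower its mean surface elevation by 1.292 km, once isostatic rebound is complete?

Net drop Δ = e − u = e − e ρ_c/ρ_m = e (ρ_m − ρ_c)/ρ_m.
e = Δ ρ_m/(ρ_m − ρ_c) = 1.292 km × 3.235/0.391 = 10.7 km.

10.7 km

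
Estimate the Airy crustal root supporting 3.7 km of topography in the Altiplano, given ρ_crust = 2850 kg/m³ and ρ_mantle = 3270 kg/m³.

For local isostatic compensation: the weight of the topography is balanced by the buoyancy of the root, ρ_c h = (ρ_m − ρ_c) r.
r = h · ρ_c / (ρ_m − ρ_c) = 3.7 km × 2850 / (3270 − 2850) = 25.1 km.

25.1 km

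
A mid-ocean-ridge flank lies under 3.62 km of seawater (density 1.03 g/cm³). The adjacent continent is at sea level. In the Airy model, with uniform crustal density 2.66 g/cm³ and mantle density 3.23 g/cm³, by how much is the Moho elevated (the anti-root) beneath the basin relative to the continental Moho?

10.4 km

For local isostatic compensation: replacing crust with seawater at the top is compensated by replacing crust with mantle at the base: d (ρ_c − ρ_w) = a (ρ_m − ρ_c).
a = d (ρ_c − ρ_w)/(ρ_m − ρ_c) = 3.62 km × 1.63/0.57 = 10.4 km.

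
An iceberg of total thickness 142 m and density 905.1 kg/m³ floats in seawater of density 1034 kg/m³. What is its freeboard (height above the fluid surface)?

17.7 m

Floating equilibrium: submerged depth d = t ρ_obj/ρ_fluid = 142 m × 905.1/1034 = 124.3 m.
Freeboard = t − d = 142 m − 124.3 m = 17.7 m.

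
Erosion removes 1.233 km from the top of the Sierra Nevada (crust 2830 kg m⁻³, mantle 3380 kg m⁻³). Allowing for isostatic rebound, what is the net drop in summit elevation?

0.201 km

Rebound u = e ρ_c/ρ_m = 1.233 km × 2830/3380 = 1.032 km.
Net surface drop = e − u = 1.233 km − 1.032 km = e (ρ_m − ρ_c)/ρ_m = 0.201 km.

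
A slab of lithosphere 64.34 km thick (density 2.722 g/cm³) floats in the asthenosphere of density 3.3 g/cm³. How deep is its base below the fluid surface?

Draft d = t ρ_obj/ρ_fluid = 64.34 km × 2.722/3.3 = 53.1 km.

53.1 km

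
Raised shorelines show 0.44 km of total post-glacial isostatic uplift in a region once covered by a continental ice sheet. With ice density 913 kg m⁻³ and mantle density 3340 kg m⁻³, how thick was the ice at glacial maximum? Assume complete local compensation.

u = t ρ_ice/ρ_m → t = u ρ_m/ρ_ice = 0.44 km × 3340/913 = 1.61 km.

1.61 km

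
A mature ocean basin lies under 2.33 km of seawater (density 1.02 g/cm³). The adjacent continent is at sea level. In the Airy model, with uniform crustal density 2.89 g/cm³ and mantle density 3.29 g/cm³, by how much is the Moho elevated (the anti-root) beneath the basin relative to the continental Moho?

For local isostatic compensation: replacing crust with seawater at the top is compensated by replacing crust with mantle at the base: d (ρ_c − ρ_w) = a (ρ_m − ρ_c).
a = d (ρ_c − ρ_w)/(ρ_m − ρ_c) = 2.33 km × 1.87/0.4 = 10.9 km.

10.9 km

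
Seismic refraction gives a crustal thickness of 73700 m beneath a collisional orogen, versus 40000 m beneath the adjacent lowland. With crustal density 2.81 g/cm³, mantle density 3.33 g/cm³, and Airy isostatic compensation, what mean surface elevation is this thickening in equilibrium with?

Excess crust Δ = 73700 m − 40000 m = 33700 m, split between elevation h and root r with h + r = Δ.
Airy balance ρ_c h = (ρ_m − ρ_c) r gives r = h ρ_c/(ρ_m − ρ_c), so h (1 + ρ_c/(ρ_m − ρ_c)) = Δ, i.e. h = Δ (ρ_m − ρ_c)/ρ_m.
h = 33700 m × 0.52/3.33 = 5260 m.

5260 m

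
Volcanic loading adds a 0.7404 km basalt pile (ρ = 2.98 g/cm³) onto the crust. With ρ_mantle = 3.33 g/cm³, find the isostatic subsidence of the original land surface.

Subaerial loading: s = t ρ_load / ρ_m.
s = 0.7404 km × 2.98/3.33 = 0.663 km.

0.663 km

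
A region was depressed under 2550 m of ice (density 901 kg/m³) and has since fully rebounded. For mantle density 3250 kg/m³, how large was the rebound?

Removing the load lets mantle flow back in; uplift u satisfies ρ_ice t = ρ_m u.
u = t ρ_ice/ρ_m = 2550 m × 901/3250 = 707 m.

707 m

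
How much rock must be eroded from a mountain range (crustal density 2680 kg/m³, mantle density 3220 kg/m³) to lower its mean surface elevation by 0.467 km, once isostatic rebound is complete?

Net drop Δ = e − u = e − e ρ_c/ρ_m = e (ρ_m − ρ_c)/ρ_m.
e = Δ ρ_m/(ρ_m − ρ_c) = 0.467 km × 3220/540 = 2.78 km.

2.78 km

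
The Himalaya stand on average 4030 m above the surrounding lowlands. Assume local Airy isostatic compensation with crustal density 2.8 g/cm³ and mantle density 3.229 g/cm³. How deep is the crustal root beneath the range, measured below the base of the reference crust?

26300 m

For local isostatic compensation: the weight of the topography is balanced by the buoyancy of the root, ρ_c h = (ρ_m − ρ_c) r.
r = h · ρ_c / (ρ_m − ρ_c) = 4030 m × 2.8 / (3.229 − 2.8) = 26300 m.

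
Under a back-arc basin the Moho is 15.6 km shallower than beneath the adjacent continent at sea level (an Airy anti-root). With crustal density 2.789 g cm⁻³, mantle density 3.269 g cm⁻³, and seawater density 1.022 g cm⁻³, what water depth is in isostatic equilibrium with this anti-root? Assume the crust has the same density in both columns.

Replacing a thickness d of crust by seawater at the top must be balanced by replacing crust with mantle at the base: d (ρ_c − ρ_w) = a (ρ_m − ρ_c).
d = a (ρ_m − ρ_c)/(ρ_c − ρ_w) = 15.6 km × 0.48/1.767 = 4.24 km.

4.24 km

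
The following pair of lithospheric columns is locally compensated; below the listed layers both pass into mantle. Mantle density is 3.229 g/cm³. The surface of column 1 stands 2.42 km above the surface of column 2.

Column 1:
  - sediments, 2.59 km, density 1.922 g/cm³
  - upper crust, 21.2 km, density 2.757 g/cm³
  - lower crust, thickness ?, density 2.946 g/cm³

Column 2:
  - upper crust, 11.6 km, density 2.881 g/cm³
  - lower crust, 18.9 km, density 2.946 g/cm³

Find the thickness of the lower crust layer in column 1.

Take the compensation level at the base of the deeper column (depth z_c below the surface of column 1) and equate Σ ρ_i t_i down to z_c; mantle fills any gap and the z_c terms cancel.
Column 1: 2.59×1.922 + 21.2×2.757 + x×2.946 + (z_c − 23.79 − x)×3.229
Column 2: 2.42×0 + 11.6×2.881 + 18.9×2.946 + (z_c − 2.42 − 30.5)×3.229
The z_c×3.229 term appears on both sides and cancels. Collect the known terms of each column as K = Σ(ρt)_known − 3.229 × (depth of known layers): K_1 = 63.42638 − 3.229×23.79 = −13.39153; K_2 = 89.099 − 3.229×(2.42 + 30.5) = −17.19968.
Balance: K_1 − x×(3.229 − 2.946) = K_2, so x = (K_1 − K_2)/(3.229 − 2.946) = 3.80815/0.283 = 13.5 km.

13.5 km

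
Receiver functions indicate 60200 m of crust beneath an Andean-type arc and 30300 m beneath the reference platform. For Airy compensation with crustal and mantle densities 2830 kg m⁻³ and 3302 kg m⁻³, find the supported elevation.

4270 m

Excess crust Δ = 60200 m − 30300 m = 29900 m, split between elevation h and root r with h + r = Δ.
Airy balance ρ_c h = (ρ_m − ρ_c) r gives r = h ρ_c/(ρ_m − ρ_c), so h (1 + ρ_c/(ρ_m − ρ_c)) = Δ, i.e. h = Δ (ρ_m − ρ_c)/ρ_m.
h = 29900 m × 472/3302 = 4270 m.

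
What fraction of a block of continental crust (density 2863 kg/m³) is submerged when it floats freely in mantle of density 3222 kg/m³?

88.9%

Submerged fraction = ρ_obj/ρ_fluid = 2863/3222 = 88.9%.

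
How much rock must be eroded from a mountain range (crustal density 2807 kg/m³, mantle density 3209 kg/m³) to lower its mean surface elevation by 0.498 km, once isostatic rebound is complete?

Net drop Δ = e − u = e − e ρ_c/ρ_m = e (ρ_m − ρ_c)/ρ_m.
e = Δ ρ_m/(ρ_m − ρ_c) = 0.498 km × 3209/402 = 3.98 km.

3.98 km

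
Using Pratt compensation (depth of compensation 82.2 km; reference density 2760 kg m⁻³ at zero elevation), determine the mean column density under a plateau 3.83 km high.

2640 kg m⁻³

Pratt balance: ρ_ref D = ρ (D + h).
ρ = ρ_ref D/(D + h) = 2760 × 82.2 km/(82.2 km + 3.83 km) = 2640 kg m⁻³.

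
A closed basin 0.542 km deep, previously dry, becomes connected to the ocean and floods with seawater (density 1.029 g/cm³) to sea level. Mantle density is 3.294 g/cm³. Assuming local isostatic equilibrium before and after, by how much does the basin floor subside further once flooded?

0.246 km

After flooding the water column is d + s deep. Its weight must equal the weight of mantle displaced by the extra subsidence s: (d + s) ρ_w = s ρ_m.
s = d ρ_w / (ρ_m − ρ_w) = 0.542 km × 1.029/(3.294 − 1.029) = 0.246 km.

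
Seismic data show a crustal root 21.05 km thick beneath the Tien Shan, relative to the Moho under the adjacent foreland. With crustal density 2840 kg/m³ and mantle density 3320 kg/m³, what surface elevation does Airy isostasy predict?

3.56 km

Isostatic balance requires: ρ_c h = (ρ_m − ρ_c) r.
h = r (ρ_m − ρ_c) / ρ_c = 21.05 km × (3320 − 2840) / 2840 = 3.56 km.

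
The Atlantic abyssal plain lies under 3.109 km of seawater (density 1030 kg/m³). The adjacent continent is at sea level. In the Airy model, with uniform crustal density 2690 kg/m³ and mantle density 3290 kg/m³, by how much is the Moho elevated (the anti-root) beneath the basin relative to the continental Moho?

In Airy isostatic equilibrium: replacing crust with seawater at the top is compensated by replacing crust with mantle at the base: d (ρ_c − ρ_w) = a (ρ_m − ρ_c).
a = d (ρ_c − ρ_w)/(ρ_m − ρ_c) = 3.109 km × 1660/600 = 8.6 km.

8.6 km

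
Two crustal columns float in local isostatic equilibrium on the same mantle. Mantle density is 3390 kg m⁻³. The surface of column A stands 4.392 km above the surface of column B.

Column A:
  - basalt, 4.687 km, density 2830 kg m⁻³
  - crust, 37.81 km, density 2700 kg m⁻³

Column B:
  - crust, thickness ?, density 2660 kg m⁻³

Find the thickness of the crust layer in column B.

18.9 km

Take the compensation level at the base of the deeper column (depth z_c below the surface of column A) and equate Σ ρ_i t_i down to z_c; mantle fills any gap and the z_c terms cancel.
Column A: 4.687×2830 + 37.81×2700 + (z_c − 42.497)×3390
Column B: 4.392×0 + x×2660 + (z_c − 4.392 − 0 − x)×3390
The z_c×3390 term appears on both sides and cancels. Collect the known terms of each column as K = Σ(ρt)_known − 3390 × (depth of known layers): K_A = 115351.21 − 3390×42.497 = −28713.62; K_B = 0 − 3390×(4.392 + 0) = −14888.88.
Balance: K_A = K_B − x×(3390 − 2660), so x = (K_B − K_A)/(3390 − 2660) = 13824.7/730 = 18.9 km.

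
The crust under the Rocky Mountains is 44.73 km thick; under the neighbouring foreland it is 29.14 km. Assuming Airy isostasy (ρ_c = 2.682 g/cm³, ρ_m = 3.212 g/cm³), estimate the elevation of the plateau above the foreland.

Excess crust Δ = 44.73 km − 29.14 km = 15.59 km, split between elevation h and root r with h + r = Δ.
Airy balance ρ_c h = (ρ_m − ρ_c) r gives r = h ρ_c/(ρ_m − ρ_c), so h (1 + ρ_c/(ρ_m − ρ_c)) = Δ, i.e. h = Δ (ρ_m − ρ_c)/ρ_m.
h = 15.59 km × 0.53/3.212 = 2.57 km.

2.57 km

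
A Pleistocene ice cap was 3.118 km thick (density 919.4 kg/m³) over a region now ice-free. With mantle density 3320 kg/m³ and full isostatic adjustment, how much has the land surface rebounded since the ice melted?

Removing the load lets mantle flow back in; uplift u satisfies ρ_ice t = ρ_m u.
u = t ρ_ice/ρ_m = 3.118 km × 919.4/3320 = 0.863 km.

0.863 km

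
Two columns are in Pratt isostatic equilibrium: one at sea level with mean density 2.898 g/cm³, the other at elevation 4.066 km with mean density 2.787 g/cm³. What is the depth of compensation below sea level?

ρ_ref D = ρ (D + h) → D (ρ_ref − ρ) = ρ h.
D = ρ h/(ρ_ref − ρ) = 2.787 × 4.066 km/(2.898 − 2.787) = 102 km.

102 km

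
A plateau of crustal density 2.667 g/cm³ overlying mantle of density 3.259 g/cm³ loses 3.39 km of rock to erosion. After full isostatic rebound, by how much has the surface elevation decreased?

0.616 km

Rebound u = e ρ_c/ρ_m = 3.39 km × 2.667/3.259 = 2.774 km.
Net surface drop = e − u = 3.39 km − 2.774 km = e (ρ_m − ρ_c)/ρ_m = 0.616 km.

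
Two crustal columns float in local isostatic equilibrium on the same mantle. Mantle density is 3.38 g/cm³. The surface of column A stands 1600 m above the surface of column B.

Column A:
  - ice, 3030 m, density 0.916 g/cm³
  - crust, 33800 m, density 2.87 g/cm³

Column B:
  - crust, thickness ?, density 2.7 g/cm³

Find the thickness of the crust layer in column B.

Take the compensation level at the base of the deeper column (depth z_c below the surface of column A) and equate Σ ρ_i t_i down to z_c; mantle fills any gap and the z_c terms cancel.
Column A: 3030×0.916 + 33800×2.87 + (z_c − 36830)×3.38
Column B: 1600×0 + x×2.7 + (z_c − 1600 − 0 − x)×3.38
The z_c×3.38 term appears on both sides and cancels. Collect the known terms of each column as K = Σ(ρt)_known − 3.38 × (depth of known layers): K_A = 99781.48 − 3.38×36830 = −24703.92; K_B = 0 − 3.38×(1600 + 0) = −5408.
Balance: K_A = K_B − x×(3.38 − 2.7), so x = (K_B − K_A)/(3.38 − 2.7) = 19295.9/0.68 = 28400 m.

28400 m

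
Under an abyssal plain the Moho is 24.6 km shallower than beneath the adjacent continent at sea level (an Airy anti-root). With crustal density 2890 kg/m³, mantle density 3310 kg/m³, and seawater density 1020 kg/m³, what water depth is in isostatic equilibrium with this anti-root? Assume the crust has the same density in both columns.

5.53 km

Replacing a thickness d of crust by seawater at the top must be balanced by replacing crust with mantle at the base: d (ρ_c − ρ_w) = a (ρ_m − ρ_c).
d = a (ρ_m − ρ_c)/(ρ_c − ρ_w) = 24.6 km × 420/1870 = 5.53 km.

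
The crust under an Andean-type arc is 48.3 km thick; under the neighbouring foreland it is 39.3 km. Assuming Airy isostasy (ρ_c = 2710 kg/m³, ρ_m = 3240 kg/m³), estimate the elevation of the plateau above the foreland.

Excess crust Δ = 48.3 km − 39.3 km = 9 km, split between elevation h and root r with h + r = Δ.
Airy balance ρ_c h = (ρ_m − ρ_c) r gives r = h ρ_c/(ρ_m − ρ_c), so h (1 + ρ_c/(ρ_m − ρ_c)) = Δ, i.e. h = Δ (ρ_m − ρ_c)/ρ_m.
h = 9 km × 530/3240 = 1.47 km.

1.47 km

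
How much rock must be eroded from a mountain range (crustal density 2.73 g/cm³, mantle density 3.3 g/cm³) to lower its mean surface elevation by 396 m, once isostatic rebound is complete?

2290 m

Net drop Δ = e − u = e − e ρ_c/ρ_m = e (ρ_m − ρ_c)/ρ_m.
e = Δ ρ_m/(ρ_m − ρ_c) = 396 m × 3.3/0.57 = 2290 m.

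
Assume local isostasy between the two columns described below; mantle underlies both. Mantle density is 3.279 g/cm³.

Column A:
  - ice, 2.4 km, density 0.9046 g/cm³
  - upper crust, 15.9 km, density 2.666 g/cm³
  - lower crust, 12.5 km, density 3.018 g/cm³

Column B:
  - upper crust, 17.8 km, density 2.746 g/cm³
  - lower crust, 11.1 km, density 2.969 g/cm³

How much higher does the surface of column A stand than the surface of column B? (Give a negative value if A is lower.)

1.76 km

For any compensation level in the mantle, the mantle terms cancel and isostasy reduces to e = (Σt_A − Σt_B) − (Σ(ρt)_A − Σ(ρt)_B) / ρ_m.
Σt_A = 30.8 km; Σt_B = 28.9 km; Σ(ρt)_A = 82.28544; Σ(ρt)_B = 81.8347 (in km·g/cm³).
e = (30.8 − 28.9) − (82.28544 − 81.8347) / 3.279 = 1.76 km.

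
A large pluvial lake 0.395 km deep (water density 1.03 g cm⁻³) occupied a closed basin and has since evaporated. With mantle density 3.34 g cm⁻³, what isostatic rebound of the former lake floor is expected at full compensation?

u = d ρ_w/ρ_m = 0.395 km × 1.03/3.34 = 0.122 km.

0.122 km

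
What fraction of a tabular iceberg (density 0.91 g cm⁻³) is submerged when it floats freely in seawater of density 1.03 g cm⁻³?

0.883

Submerged fraction = ρ_obj/ρ_fluid = 0.91/1.03 = 0.883.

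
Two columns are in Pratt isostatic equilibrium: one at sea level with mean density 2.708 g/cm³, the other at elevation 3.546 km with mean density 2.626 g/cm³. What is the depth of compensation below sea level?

114 km

ρ_ref D = ρ (D + h) → D (ρ_ref − ρ) = ρ h.
D = ρ h/(ρ_ref − ρ) = 2.626 × 3.546 km/(2.708 − 2.626) = 114 km.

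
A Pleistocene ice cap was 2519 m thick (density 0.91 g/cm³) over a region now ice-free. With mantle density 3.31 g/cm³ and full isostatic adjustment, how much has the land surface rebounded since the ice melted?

Removing the load lets mantle flow back in; uplift u satisfies ρ_ice t = ρ_m u.
u = t ρ_ice/ρ_m = 2519 m × 0.91/3.31 = 693 m.

693 m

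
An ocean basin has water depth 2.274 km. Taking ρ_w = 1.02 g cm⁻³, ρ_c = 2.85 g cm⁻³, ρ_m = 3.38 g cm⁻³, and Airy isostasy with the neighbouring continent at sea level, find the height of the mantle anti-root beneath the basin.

Balancing pressure at the compensation depth: replacing crust with seawater at the top is compensated by replacing crust with mantle at the base: d (ρ_c − ρ_w) = a (ρ_m − ρ_c).
a = d (ρ_c − ρ_w)/(ρ_m − ρ_c) = 2.274 km × 1.83/0.53 = 7.85 km.

7.85 km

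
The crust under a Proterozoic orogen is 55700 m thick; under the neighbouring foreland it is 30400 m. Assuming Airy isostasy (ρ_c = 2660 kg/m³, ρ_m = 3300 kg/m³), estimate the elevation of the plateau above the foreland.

Excess crust Δ = 55700 m − 30400 m = 25300 m, split between elevation h and root r with h + r = Δ.
Airy balance ρ_c h = (ρ_m − ρ_c) r gives r = h ρ_c/(ρ_m − ρ_c), so h (1 + ρ_c/(ρ_m − ρ_c)) = Δ, i.e. h = Δ (ρ_m − ρ_c)/ρ_m.
h = 25300 m × 640/3300 = 4910 m.

4910 m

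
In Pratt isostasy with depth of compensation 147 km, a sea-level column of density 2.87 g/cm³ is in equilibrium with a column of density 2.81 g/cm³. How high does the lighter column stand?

3.14 km

ρ_ref D = ρ (D + h) → h = D (ρ_ref − ρ)/ρ.
h = 147 km × (2.87 − 2.81)/2.81 = 3.14 km.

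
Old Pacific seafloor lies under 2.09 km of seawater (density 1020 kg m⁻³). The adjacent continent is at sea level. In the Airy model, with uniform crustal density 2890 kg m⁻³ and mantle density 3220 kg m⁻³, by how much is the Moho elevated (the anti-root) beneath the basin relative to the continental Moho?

11.8 km

By Archimedes' principle applied to the lithosphere: replacing crust with seawater at the top is compensated by replacing crust with mantle at the base: d (ρ_c − ρ_w) = a (ρ_m − ρ_c).
a = d (ρ_c − ρ_w)/(ρ_m − ρ_c) = 2.09 km × 1870/330 = 11.8 km.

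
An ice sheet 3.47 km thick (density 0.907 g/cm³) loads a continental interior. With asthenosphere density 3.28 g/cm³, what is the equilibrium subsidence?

0.96 km

Isostatic balance requires: the ice load ρ_ice t is balanced by mantle displaced below, ρ_m s.
s = t ρ_ice / ρ_m = 3.47 km × 0.907/3.28 = 0.96 km.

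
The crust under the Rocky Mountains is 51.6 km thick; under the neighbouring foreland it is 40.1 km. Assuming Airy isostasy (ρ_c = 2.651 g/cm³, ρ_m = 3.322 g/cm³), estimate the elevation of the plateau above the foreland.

2.32 km

Excess crust Δ = 51.6 km − 40.1 km = 11.5 km, split between elevation h and root r with h + r = Δ.
Airy balance ρ_c h = (ρ_m − ρ_c) r gives r = h ρ_c/(ρ_m − ρ_c), so h (1 + ρ_c/(ρ_m − ρ_c)) = Δ, i.e. h = Δ (ρ_m − ρ_c)/ρ_m.
h = 11.5 km × 0.671/3.322 = 2.32 km.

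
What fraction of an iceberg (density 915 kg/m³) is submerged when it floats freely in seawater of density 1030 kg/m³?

0.888

Submerged fraction = ρ_obj/ρ_fluid = 915/1030 = 0.888.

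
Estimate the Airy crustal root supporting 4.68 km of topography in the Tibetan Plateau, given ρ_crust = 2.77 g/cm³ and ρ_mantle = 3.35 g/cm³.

22.4 km

Balancing pressure at the compensation depth: the weight of the topography is balanced by the buoyancy of the root, ρ_c h = (ρ_m − ρ_c) r.
r = h · ρ_c / (ρ_m − ρ_c) = 4.68 km × 2.77 / (3.35 − 2.77) = 22.4 km.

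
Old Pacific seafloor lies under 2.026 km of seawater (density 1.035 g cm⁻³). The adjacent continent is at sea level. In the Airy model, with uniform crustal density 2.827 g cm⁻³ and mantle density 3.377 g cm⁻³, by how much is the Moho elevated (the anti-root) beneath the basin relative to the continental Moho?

For local isostatic compensation: replacing crust with seawater at the top is compensated by replacing crust with mantle at the base: d (ρ_c − ρ_w) = a (ρ_m − ρ_c).
a = d (ρ_c − ρ_w)/(ρ_m − ρ_c) = 2.026 km × 1.792/0.55 = 6.6 km.

6.6 km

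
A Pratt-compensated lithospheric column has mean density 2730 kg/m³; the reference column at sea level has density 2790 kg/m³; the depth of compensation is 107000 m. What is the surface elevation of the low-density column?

2350 m

ρ_ref D = ρ (D + h) → h = D (ρ_ref − ρ)/ρ.
h = 107000 m × (2790 − 2730)/2730 = 2350 m.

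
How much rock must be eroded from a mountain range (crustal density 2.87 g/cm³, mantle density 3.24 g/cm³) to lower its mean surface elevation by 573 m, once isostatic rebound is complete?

5020 m

Net drop Δ = e − u = e − e ρ_c/ρ_m = e (ρ_m − ρ_c)/ρ_m.
e = Δ ρ_m/(ρ_m − ρ_c) = 573 m × 3.24/0.37 = 5020 m.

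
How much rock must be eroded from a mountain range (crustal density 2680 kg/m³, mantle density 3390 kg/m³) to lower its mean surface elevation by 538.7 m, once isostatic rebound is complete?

Net drop Δ = e − u = e − e ρ_c/ρ_m = e (ρ_m − ρ_c)/ρ_m.
e = Δ ρ_m/(ρ_m − ρ_c) = 538.7 m × 3390/710 = 2570 m.

2570 m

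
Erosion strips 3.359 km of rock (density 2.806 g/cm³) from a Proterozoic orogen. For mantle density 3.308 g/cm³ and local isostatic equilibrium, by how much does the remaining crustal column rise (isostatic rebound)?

Unloading: uplift u = e ρ_c/ρ_m = 3.359 km × 2.806/3.308 = 2.85 km.

2.85 km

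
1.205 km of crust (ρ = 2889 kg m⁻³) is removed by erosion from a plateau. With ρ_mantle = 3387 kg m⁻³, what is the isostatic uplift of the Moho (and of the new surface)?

1.03 km

Unloading: uplift u = e ρ_c/ρ_m = 1.205 km × 2889/3387 = 1.03 km.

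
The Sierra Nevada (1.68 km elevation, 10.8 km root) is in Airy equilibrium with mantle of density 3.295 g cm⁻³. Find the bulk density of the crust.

ρ_c h = (ρ_m − ρ_c) r → ρ_c (h + r) = ρ_m r → ρ_c = ρ_m r / (h + r).
ρ_c = 3.295 × 10.8 km / (1.68 km + 10.8 km) = 2.85 g cm⁻³.

2.85 g cm⁻³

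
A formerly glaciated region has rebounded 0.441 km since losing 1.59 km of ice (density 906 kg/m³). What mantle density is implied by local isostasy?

ρ_m = ρ_ice t / u = 906 × 1.59 km/0.441 km = 3270 kg/m³.

3270 kg/m³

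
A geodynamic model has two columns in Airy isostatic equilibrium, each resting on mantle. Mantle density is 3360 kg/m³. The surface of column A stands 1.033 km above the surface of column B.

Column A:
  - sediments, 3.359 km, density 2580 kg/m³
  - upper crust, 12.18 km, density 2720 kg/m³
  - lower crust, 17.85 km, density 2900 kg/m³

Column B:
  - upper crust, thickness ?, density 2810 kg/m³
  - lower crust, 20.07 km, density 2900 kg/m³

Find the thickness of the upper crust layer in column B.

10.8 km

Take the compensation level at the base of the deeper column (depth z_c below the surface of column A) and equate Σ ρ_i t_i down to z_c; mantle fills any gap and the z_c terms cancel.
Column A: 3.359×2580 + 12.18×2720 + 17.85×2900 + (z_c − 33.389)×3360
Column B: 1.033×0 + x×2810 + 20.07×2900 + (z_c − 1.033 − 20.07 − x)×3360
The z_c×3360 term appears on both sides and cancels. Collect the known terms of each column as K = Σ(ρt)_known − 3360 × (depth of known layers): K_A = 93560.82 − 3360×33.389 = −18626.22; K_B = 58203 − 3360×(1.033 + 20.07) = −12703.08.
Balance: K_A = K_B − x×(3360 − 2810), so x = (K_B − K_A)/(3360 − 2810) = 5923.14/550 = 10.8 km.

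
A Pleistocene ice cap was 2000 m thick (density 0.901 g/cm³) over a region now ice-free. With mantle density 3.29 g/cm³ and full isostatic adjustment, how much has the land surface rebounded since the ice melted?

548 m

Removing the load lets mantle flow back in; uplift u satisfies ρ_ice t = ρ_m u.
u = t ρ_ice/ρ_m = 2000 m × 0.901/3.29 = 548 m.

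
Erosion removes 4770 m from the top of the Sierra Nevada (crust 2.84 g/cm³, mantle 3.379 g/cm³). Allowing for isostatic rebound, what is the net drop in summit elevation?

761 m

Rebound u = e ρ_c/ρ_m = 4770 m × 2.84/3.379 = 4009 m.
Net surface drop = e − u = 4770 m − 4009 m = e (ρ_m − ρ_c)/ρ_m = 761 m.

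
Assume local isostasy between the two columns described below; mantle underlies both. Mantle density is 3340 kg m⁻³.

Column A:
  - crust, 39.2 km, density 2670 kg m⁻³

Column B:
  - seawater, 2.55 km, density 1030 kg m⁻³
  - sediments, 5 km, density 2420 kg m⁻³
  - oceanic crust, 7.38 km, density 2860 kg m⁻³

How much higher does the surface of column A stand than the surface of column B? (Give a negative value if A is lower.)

For any compensation level in the mantle, the mantle terms cancel and isostasy reduces to e = (Σt_A − Σt_B) − (Σ(ρt)_A − Σ(ρt)_B) / ρ_m.
Σt_A = 39.2 km; Σt_B = 14.93 km; Σ(ρt)_A = 104664; Σ(ρt)_B = 35833.3 (in km·kg m⁻³).
e = (39.2 − 14.93) − (104664 − 35833.3) / 3340 = 3.66 km.

3.66 km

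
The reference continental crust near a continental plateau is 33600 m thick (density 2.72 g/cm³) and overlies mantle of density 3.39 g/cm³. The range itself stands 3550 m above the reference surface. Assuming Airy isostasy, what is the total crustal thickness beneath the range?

Root depth r = h ρ_c / (ρ_m − ρ_c) = 3550 m × 2.72 / 0.67 = 14410 m.
Total thickness = T + h + r = 33600 m + 3550 m + 14410 m = 51600 m.

51600 m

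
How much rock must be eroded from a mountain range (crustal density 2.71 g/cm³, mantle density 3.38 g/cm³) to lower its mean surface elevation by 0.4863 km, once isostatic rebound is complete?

Net drop Δ = e − u = e − e ρ_c/ρ_m = e (ρ_m − ρ_c)/ρ_m.
e = Δ ρ_m/(ρ_m − ρ_c) = 0.4863 km × 3.38/0.67 = 2.45 km.

2.45 km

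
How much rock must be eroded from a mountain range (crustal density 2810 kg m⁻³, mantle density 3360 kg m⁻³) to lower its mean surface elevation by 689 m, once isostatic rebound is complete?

4210 m

Net drop Δ = e − u = e − e ρ_c/ρ_m = e (ρ_m − ρ_c)/ρ_m.
e = Δ ρ_m/(ρ_m − ρ_c) = 689 m × 3360/550 = 4210 m.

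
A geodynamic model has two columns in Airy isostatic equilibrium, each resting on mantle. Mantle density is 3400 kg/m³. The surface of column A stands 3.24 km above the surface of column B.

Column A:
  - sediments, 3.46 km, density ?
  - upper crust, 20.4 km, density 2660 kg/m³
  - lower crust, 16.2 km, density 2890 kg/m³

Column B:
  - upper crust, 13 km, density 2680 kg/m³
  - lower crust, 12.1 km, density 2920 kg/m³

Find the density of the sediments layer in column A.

2580 kg/m³

Take the compensation level at the base of the deeper column (depth z_c below the surface of column A) and equate Σ ρ_i t_i down to z_c; mantle fills any gap and the z_c terms cancel.
Column A: 3.46×ρ + 20.4×2660 + 16.2×2890 + (z_c − 40.06)×3400
Column B: 3.24×0 + 13×2680 + 12.1×2920 + (z_c − 3.24 − 25.1)×3400
The z_c×3400 term appears on both sides and cancels. Collect the known terms of each column as K = Σ(ρt)_known − 3400 × (depth of known layers): K_A = 101082 − 3400×40.06 = −35122; K_B = 70172 − 3400×(3.24 + 25.1) = −26184.
Balance: K_A + 3.46×ρ = K_B, so ρ = (K_B − K_A)/3.46 = 8938/3.46 = 2580 kg/m³.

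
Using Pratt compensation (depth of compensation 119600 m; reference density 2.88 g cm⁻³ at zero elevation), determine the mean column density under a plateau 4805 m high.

2.77 g cm⁻³

Pratt balance: ρ_ref D = ρ (D + h).
ρ = ρ_ref D/(D + h) = 2.88 × 119600 m/(119600 m + 4805 m) = 2.77 g cm⁻³.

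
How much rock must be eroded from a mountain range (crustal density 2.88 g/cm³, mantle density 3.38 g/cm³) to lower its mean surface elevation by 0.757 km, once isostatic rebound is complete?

5.12 km

Net drop Δ = e − u = e − e ρ_c/ρ_m = e (ρ_m − ρ_c)/ρ_m.
e = Δ ρ_m/(ρ_m − ρ_c) = 0.757 km × 3.38/0.5 = 5.12 km.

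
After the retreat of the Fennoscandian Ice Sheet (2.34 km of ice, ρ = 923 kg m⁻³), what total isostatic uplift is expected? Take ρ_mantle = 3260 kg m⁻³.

0.663 km

Removing the load lets mantle flow back in; uplift u satisfies ρ_ice t = ρ_m u.
u = t ρ_ice/ρ_m = 2.34 km × 923/3260 = 0.663 km.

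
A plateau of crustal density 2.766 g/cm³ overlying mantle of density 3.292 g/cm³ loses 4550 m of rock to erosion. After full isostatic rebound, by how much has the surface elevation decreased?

Rebound u = e ρ_c/ρ_m = 4550 m × 2.766/3.292 = 3823 m.
Net surface drop = e − u = 4550 m − 3823 m = e (ρ_m − ρ_c)/ρ_m = 727 m.

727 m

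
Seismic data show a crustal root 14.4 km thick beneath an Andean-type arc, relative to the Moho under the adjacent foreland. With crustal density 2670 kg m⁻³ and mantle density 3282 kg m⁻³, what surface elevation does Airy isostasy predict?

3.3 km

By Archimedes' principle applied to the lithosphere: ρ_c h = (ρ_m − ρ_c) r.
h = r (ρ_m − ρ_c) / ρ_c = 14.4 km × (3282 − 2670) / 2670 = 3.3 km.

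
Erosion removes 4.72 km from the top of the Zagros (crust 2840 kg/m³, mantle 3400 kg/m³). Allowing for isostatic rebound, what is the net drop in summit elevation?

Rebound u = e ρ_c/ρ_m = 4.72 km × 2840/3400 = 3.943 km.
Net surface drop = e − u = 4.72 km − 3.943 km = e (ρ_m − ρ_c)/ρ_m = 0.777 km.

0.777 km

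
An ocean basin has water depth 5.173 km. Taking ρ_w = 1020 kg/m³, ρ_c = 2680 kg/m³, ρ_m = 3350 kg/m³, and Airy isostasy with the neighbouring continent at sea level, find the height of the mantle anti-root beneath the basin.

In Airy isostatic equilibrium: replacing crust with seawater at the top is compensated by replacing crust with mantle at the base: d (ρ_c − ρ_w) = a (ρ_m − ρ_c).
a = d (ρ_c − ρ_w)/(ρ_m − ρ_c) = 5.173 km × 1660/670 = 12.8 km.

12.8 km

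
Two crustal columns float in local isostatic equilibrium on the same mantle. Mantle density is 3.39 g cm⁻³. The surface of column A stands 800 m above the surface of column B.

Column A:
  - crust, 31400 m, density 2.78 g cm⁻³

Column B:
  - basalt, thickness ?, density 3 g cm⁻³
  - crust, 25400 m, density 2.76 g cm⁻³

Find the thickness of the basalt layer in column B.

Take the compensation level at the base of the deeper column (depth z_c below the surface of column A) and equate Σ ρ_i t_i down to z_c; mantle fills any gap and the z_c terms cancel.
Column A: 31400×2.78 + (z_c − 31400)×3.39
Column B: 800×0 + x×3 + 25400×2.76 + (z_c − 800 − 25400 − x)×3.39
The z_c×3.39 term appears on both sides and cancels. Collect the known terms of each column as K = Σ(ρt)_known − 3.39 × (depth of known layers): K_A = 87292 − 3.39×31400 = −19154; K_B = 70104 − 3.39×(800 + 25400) = −18714.
Balance: K_A = K_B − x×(3.39 − 3), so x = (K_B − K_A)/(3.39 − 3) = 440/0.39 = 1130 m.

1130 m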